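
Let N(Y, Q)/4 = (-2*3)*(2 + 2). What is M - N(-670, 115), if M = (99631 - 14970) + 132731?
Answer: 217488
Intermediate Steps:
N(Y, Q) = -96 (N(Y, Q) = 4*((-2*3)*(2 + 2)) = 4*(-6*4) = 4*(-24) = -96)
M = 217392 (M = 84661 + 132731 = 217392)
M - N(-670, 115) = 217392 - 1*(-96) = 217392 + 96 = 217488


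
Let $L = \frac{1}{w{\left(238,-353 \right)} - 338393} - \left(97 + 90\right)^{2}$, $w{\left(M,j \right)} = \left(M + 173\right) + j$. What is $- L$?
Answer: $\frac{11831236616}{338335} \approx 34969.0$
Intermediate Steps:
$w{\left(M,j \right)} = 173 + M + j$ ($w{\left(M,j \right)} = \left(173 + M\right) + j = 173 + M + j$)
$L = - \frac{11831236616}{338335}$ ($L = \frac{1}{\left(173 + 238 - 353\right) - 338393} - \left(97 + 90\right)^{2} = \frac{1}{58 - 338393} - 187^{2} = \frac{1}{-338335} - 34969 = - \frac{1}{338335} - 34969 = - \frac{11831236616}{338335} \approx -34969.0$)
$- L = \left(-1\right) \left(- \frac{11831236616}{338335}\right) = \frac{11831236616}{338335}$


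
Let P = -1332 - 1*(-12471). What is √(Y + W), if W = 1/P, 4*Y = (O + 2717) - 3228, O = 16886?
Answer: √2031766175931/22278 ≈ 63.982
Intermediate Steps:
Y = 16375/4 (Y = ((16886 + 2717) - 3228)/4 = (19603 - 3228)/4 = (¼)*16375 = 16375/4 ≈ 4093.8)
P = 11139 (P = -1332 + 12471 = 11139)
W = 1/11139 ≈ 8.9775e-5
√(Y + W) = √(16375/4 + 1/11139) = √(182401129/44556) = √2031766175931/22278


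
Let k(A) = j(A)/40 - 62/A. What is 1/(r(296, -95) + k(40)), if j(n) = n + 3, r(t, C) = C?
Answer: -40/3819 ≈ -0.010474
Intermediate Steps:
j(n) = 3 + n
k(A) = 3/40 - 62/A + A/40 (k(A) = (3 + A)/40 - 62/A = (3 + A)*(1/40) - 62/A = (3/40 + A/40) - 62/A = 3/40 - 62/A + A/40)
1/(r(296, -95) + k(40)) = 1/(-95 + (1/40)*(-2480 + 40*(3 + 40))/40) = 1/(-95 + (1/40)*(1/40)*(-2480 + 40*43)) = 1/(-95 + (1/40)*(1/40)*(-2480 + 1720)) = 1/(-95 + (1/40)*(1/40)*(-760)) = 1/(-95 - 19/40) = 1/(-3819/40) = -40/3819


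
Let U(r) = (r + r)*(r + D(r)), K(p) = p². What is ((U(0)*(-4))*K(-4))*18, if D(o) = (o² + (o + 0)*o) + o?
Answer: 0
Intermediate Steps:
D(o) = o + 2*o² (D(o) = (o² + o*o) + o = (o² + o²) + o = 2*o² + o = o + 2*o²)
U(r) = 2*r*(r + r*(1 + 2*r)) (U(r) = (r + r)*(r + r*(1 + 2*r)) = (2*r)*(r + r*(1 + 2*r)) = 2*r*(r + r*(1 + 2*r)))
((U(0)*(-4))*K(-4))*18 = (((4*0²*(1 + 0))*(-4))*(-4)²)*18 = (((4*0*1)*(-4))*16)*18 = ((0*(-4))*16)*18 = (0*16)*18 = 0*18 = 0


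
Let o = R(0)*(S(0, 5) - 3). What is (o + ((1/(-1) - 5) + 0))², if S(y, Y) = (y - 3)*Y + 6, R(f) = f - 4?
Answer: 1764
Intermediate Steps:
R(f) = -4 + f
S(y, Y) = 6 + Y*(-3 + y) (S(y, Y) = (-3 + y)*Y + 6 = Y*(-3 + y) + 6 = 6 + Y*(-3 + y))
o = 48 (o = (-4 + 0)*((6 - 3*5 + 5*0) - 3) = -4*((6 - 15 + 0) - 3) = -4*(-9 - 3) = -4*(-12) = 48)
(o + ((1/(-1) - 5) + 0))² = (48 + ((1/(-1) - 5) + 0))² = (48 + ((-1 - 5) + 0))² = (48 + (-6 + 0))² = (48 - 6)² = 42² = 1764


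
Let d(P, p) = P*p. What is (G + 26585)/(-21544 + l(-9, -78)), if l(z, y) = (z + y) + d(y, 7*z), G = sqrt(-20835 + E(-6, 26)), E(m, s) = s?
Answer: -26585/16717 - I*sqrt(20809)/16717 ≈ -1.5903 - 0.0086291*I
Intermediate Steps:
G = I*sqrt(20809) (G = sqrt(-20835 + 26) = sqrt(-20809) = I*sqrt(20809) ≈ 144.25*I)
l(z, y) = y + z + 7*y*z (l(z, y) = (z + y) + y*(7*z) = (y + z) + 7*y*z = y + z + 7*y*z)
(G + 26585)/(-21544 + l(-9, -78)) = (I*sqrt(20809) + 26585)/(-21544 + (-78 - 9 + 7*(-78)*(-9))) = (26585 + I*sqrt(20809))/(-21544 + (-78 - 9 + 4914)) = (26585 + I*sqrt(20809))/(-21544 + 4827) = (26585 + I*sqrt(20809))/(-16717) = (26585 + I*sqrt(20809))*(-1/16717) = -26585/16717 - I*sqrt(20809)/16717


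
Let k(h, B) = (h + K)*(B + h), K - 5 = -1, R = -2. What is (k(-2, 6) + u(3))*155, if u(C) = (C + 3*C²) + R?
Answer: 5580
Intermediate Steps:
K = 4 (K = 5 - 1 = 4)
k(h, B) = (4 + h)*(B + h) (k(h, B) = (h + 4)*(B + h) = (4 + h)*(B + h))
u(C) = -2 + C + 3*C² (u(C) = (C + 3*C²) - 2 = -2 + C + 3*C²)
(k(-2, 6) + u(3))*155 = (((-2)² + 4*6 + 4*(-2) + 6*(-2)) + (-2 + 3 + 3*3²))*155 = ((4 + 24 - 8 - 12) + (-2 + 3 + 3*9))*155 = (8 + (-2 + 3 + 27))*155 = (8 + 28)*155 = 36*155 = 5580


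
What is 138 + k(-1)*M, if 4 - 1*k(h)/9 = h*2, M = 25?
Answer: 1488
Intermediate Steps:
k(h) = 36 - 18*h (k(h) = 36 - 9*h*2 = 36 - 18*h)
138 + k(-1)*M = 138 + (36 - 18*(-1))*25 = 138 + (36 + 18)*25 = 138 + 54*25 = 138 + 1350 = 1488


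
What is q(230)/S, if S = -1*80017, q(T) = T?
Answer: -10/3479 ≈ -0.0028744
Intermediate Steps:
S = -80017
q(230)/S = 230/(-80017) = 230*(-1/80017) = -10/3479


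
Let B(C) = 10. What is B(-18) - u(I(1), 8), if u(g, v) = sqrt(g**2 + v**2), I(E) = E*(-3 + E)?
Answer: 10 - 2*sqrt(17) ≈ 1.7538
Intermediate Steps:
B(-18) - u(I(1), 8) = 10 - sqrt((1*(-3 + 1))**2 + 8**2) = 10 - sqrt((1*(-2))**2 + 64) = 10 - sqrt((-2)**2 + 64) = 10 - sqrt(4 + 64) = 10 - sqrt(68) = 10 - 2*sqrt(17)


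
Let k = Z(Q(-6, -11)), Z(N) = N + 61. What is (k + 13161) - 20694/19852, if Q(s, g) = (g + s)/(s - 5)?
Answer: 1443712217/109186 ≈ 13223.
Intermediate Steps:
Q(s, g) = (g + s)/(-5 + s)
Z(N) = 61 + N
k = 688/11 (k = 61 + (-11 - 6)/(-5 - 6) = 61 - 17/(-11) = 61 - 1/11*(-17) = 61 + 17/11 = 688/11 ≈ 62.545)
(k + 13161) - 20694/19852 = (688/11 + 13161) - 20694/19852 = 145459/11 - 20694*1/19852 = 145459/11 - 10347/9926 = 1443712217/109186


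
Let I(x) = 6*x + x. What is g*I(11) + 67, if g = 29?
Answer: 2300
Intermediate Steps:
I(x) = 7*x
g*I(11) + 67 = 29*(7*11) + 67 = 29*77 + 67 = 2233 + 67 = 2300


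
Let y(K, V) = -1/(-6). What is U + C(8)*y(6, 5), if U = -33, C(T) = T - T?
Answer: -33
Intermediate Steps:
y(K, V) = 1/6 (y(K, V) = -1*(-1/6) = 1/6)
C(T) = 0
U + C(8)*y(6, 5) = -33 + 0*(1/6) = -33 + 0 = -33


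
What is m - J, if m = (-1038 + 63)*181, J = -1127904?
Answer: 951429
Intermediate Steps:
m = -176475 (m = -975*181 = -176475)
m - J = -176475 - 1*(-1127904) = -176475 + 1127904 = 951429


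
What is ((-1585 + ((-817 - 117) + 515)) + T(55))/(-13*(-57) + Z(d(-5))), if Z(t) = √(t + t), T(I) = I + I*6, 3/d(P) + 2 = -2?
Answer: -799786/366055 + 1619*I*√6/1098165 ≈ -2.1849 + 0.0036112*I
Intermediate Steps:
d(P) = -¾ (d(P) = 3/(-2 - 2) = 3/(-4) = 3*(-¼) = -¾)
T(I) = 7*I (T(I) = I + 6*I = 7*I)
Z(t) = √2*√t (Z(t) = √(2*t) = √2*√t)
((-1585 + ((-817 - 117) + 515)) + T(55))/(-13*(-57) + Z(d(-5))) = ((-1585 + ((-817 - 117) + 515)) + 7*55)/(-13*(-57) + √2*√(-¾)) = ((-1585 + (-934 + 515)) + 385)/(741 + √2*(I*√3/2)) = ((-1585 - 419) + 385)/(741 + I*√6/2) = (-2004 + 385)/(741 + I*√6/2) = -1619/(741 + I*√6/2)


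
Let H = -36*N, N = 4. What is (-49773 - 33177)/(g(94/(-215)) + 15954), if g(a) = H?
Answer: -2765/527 ≈ -5.2467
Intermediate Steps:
H = -144 (H = -36*4 = -144)
g(a) = -144
(-49773 - 33177)/(g(94/(-215)) + 15954) = (-49773 - 33177)/(-144 + 15954) = -82950/15810 = -82950*1/15810 = -2765/527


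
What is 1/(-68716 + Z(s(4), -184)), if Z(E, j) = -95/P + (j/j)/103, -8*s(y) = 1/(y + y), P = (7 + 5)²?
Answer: -14832/1019205353 ≈ -1.4553e-5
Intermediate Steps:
P = 144 (P = 12² = 144)
s(y) = -1/(16*y) (s(y) = -1/(8*(y + y)) = -1/(2*y)/8 = -1/(16*y))
Z(E, j) = -9641/14832 (Z(E, j) = -95/144 + (j/j)/103 = -95*1/144 + 1*(1/103) = -95/144 + 1/103 = -9641/14832)
1/(-68716 + Z(s(4), -184)) = 1/(-68716 - 9641/14832) = 1/(-1019205353/14832) = -14832/1019205353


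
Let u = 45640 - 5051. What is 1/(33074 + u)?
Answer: 1/73663 ≈ 1.3575e-5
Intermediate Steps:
u = 40589
1/(33074 + u) = 1/(33074 + 40589) = 1/73663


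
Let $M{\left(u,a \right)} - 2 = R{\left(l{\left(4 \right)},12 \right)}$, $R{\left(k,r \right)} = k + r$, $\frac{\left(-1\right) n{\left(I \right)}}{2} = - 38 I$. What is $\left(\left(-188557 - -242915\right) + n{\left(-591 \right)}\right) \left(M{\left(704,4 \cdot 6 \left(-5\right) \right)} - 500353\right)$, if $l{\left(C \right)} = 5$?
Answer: $-4724153628$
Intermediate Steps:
$n{\left(I \right)} = 76 I$ ($n{\left(I \right)} = - 2 \left(- 38 I\right) = 76 I$)
$M{\left(u,a \right)} = 19$ ($M{\left(u,a \right)} = 2 + \left(5 + 12\right) = 2 + 17 = 19$)
$\left(\left(-188557 - -242915\right) + n{\left(-591 \right)}\right) \left(M{\left(704,4 \cdot 6 \left(-5\right) \right)} - 500353\right) = \left(\left(-188557 - -242915\right) + 76 \left(-591\right)\right) \left(19 - 500353\right) = \left(\left(-188557 + 242915\right) - 44916\right) \left(-500334\right) = \left(54358 - 44916\right) \left(-500334\right) = 9442 \left(-500334\right) = -4724153628$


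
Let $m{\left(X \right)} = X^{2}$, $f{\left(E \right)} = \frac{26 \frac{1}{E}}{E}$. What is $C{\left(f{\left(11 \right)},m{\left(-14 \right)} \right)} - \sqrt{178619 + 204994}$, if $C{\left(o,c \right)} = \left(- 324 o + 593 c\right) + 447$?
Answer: $\frac{14109251}{121} - \sqrt{383613} \approx 1.1599 \cdot 10^{5}$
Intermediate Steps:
$f{\left(E \right)} = \frac{26}{E^{2}}$
$C{\left(o,c \right)} = 447 - 324 o + 593 c$
$C{\left(f{\left(11 \right)},m{\left(-14 \right)} \right)} - \sqrt{178619 + 204994} = \left(447 - 324 \cdot \frac{26}{121} + 593 \left(-14\right)^{2}\right) - \sqrt{178619 + 204994} = \left(447 - 324 \cdot 26 \cdot \frac{1}{121} + 593 \cdot 196\right) - \sqrt{383613} = \left(447 - \frac{8424}{121} + 116228\right) - \sqrt{383613} = \frac{14109251}{121} - \sqrt{383613}$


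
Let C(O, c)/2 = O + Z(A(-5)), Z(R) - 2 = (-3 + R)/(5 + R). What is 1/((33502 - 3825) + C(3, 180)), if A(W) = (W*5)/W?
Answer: 5/148437 ≈ 3.3684e-5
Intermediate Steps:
A(W) = 5 (A(W) = (5*W)/W = 5)
Z(R) = 2 + (-3 + R)/(5 + R)
C(O, c) = 22/5 + 2*O (C(O, c) = 2*(O + (7 + 3*5)/(5 + 5)) = 2*(O + (7 + 15)/10) = 2*(O + (⅒)*22) = 2*(O + 11/5) = 2*(11/5 + O) = 22/5 + 2*O)
1/((33502 - 3825) + C(3, 180)) = 1/((33502 - 3825) + (22/5 + 2*3)) = 1/(29677 + (22/5 + 6)) = 1/(29677 + 52/5) = 1/(148437/5) = 5/148437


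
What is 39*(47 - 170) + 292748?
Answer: 287951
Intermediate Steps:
39*(47 - 170) + 292748 = 39*(-123) + 292748 = -4797 + 292748 = 287951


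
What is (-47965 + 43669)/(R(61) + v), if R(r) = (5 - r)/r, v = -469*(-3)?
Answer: -262056/85771 ≈ -3.0553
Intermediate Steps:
v = 1407
R(r) = (5 - r)/r
(-47965 + 43669)/(R(61) + v) = (-47965 + 43669)/((5 - 1*61)/61 + 1407) = -4296/((5 - 61)/61 + 1407) = -4296/((1/61)*(-56) + 1407) = -4296/(-56/61 + 1407) = -4296/85771/61 = -4296*61/85771 = -262056/85771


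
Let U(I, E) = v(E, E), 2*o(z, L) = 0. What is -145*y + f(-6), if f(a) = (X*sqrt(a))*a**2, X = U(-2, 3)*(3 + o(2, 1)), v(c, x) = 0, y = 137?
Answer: -19865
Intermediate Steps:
o(z, L) = 0 (o(z, L) = (1/2)*0 = 0)
U(I, E) = 0
X = 0 (X = 0*(3 + 0) = 0*3 = 0)
f(a) = 0 (f(a) = (0*sqrt(a))*a**2 = 0*a**2 = 0)
-145*y + f(-6) = -145*137 + 0 = -19865 + 0 = -19865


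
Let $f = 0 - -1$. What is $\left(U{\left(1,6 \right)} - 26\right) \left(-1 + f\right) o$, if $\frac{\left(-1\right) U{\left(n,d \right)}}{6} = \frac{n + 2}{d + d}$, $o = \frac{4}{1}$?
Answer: $0$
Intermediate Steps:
$o = 4$ ($o = 4 \cdot 1 = 4$)
$U{\left(n,d \right)} = - \frac{3 \left(2 + n\right)}{d}$ ($U{\left(n,d \right)} = - 6 \frac{n + 2}{d + d} = - 6 \frac{2 + n}{2 d} = - \frac{3 \left(2 + n\right)}{d}$)
$f = 1$ ($f = 0 + 1 = 1$)
$\left(U{\left(1,6 \right)} - 26\right) \left(-1 + f\right) o = \left(\frac{3 \left(-2 - 1\right)}{6} - 26\right) \left(-1 + 1\right) 4 = \left(3 \cdot \frac{1}{6} \left(-2 - 1\right) - 26\right) 0 \cdot 4 = \left(3 \cdot \frac{1}{6} \left(-3\right) - 26\right) 0 = \left(- \frac{3}{2} - 26\right) 0 = \left(- \frac{55}{2}\right) 0 = 0$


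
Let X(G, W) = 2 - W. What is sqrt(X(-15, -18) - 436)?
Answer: 4*I*sqrt(26) ≈ 20.396*I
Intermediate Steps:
sqrt(X(-15, -18) - 436) = sqrt((2 - 1*(-18)) - 436) = sqrt((2 + 18) - 436) = sqrt(20 - 436) = sqrt(-416) = 4*I*sqrt(26)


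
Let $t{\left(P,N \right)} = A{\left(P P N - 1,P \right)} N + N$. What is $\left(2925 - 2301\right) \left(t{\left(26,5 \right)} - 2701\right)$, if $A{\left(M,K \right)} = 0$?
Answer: $-1682304$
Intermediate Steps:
$t{\left(P,N \right)} = N$ ($t{\left(P,N \right)} = 0 N + N = 0 + N = N$)
$\left(2925 - 2301\right) \left(t{\left(26,5 \right)} - 2701\right) = \left(2925 - 2301\right) \left(5 - 2701\right) = 624 \left(5 - 2701\right) = 624 \left(-2696\right) = -1682304$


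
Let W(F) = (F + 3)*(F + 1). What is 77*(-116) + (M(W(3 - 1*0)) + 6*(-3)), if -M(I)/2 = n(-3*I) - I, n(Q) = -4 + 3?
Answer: -8900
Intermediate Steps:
n(Q) = -1
W(F) = (1 + F)*(3 + F) (W(F) = (3 + F)*(1 + F) = (1 + F)*(3 + F))
M(I) = 2 + 2*I (M(I) = -2*(-1 - I) = 2 + 2*I)
77*(-116) + (M(W(3 - 1*0)) + 6*(-3)) = 77*(-116) + ((2 + 2*(3 + (3 - 1*0)² + 4*(3 - 1*0))) + 6*(-3)) = -8932 + ((2 + 2*(3 + (3 + 0)² + 4*(3 + 0))) - 18) = -8932 + ((2 + 2*(3 + 3² + 4*3)) - 18) = -8932 + ((2 + 2*(3 + 9 + 12)) - 18) = -8932 + ((2 + 2*24) - 18) = -8932 + ((2 + 48) - 18) = -8932 + (50 - 18) = -8932 + 32 = -8900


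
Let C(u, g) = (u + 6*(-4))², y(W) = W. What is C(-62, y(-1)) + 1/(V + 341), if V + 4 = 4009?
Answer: 32143017/4346 ≈ 7396.0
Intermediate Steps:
V = 4005 (V = -4 + 4009 = 4005)
C(u, g) = (-24 + u)² (C(u, g) = (u - 24)² = (-24 + u)²)
C(-62, y(-1)) + 1/(V + 341) = (-24 - 62)² + 1/(4005 + 341) = (-86)² + 1/4346 = 7396 + 1/4346 = 32143017/4346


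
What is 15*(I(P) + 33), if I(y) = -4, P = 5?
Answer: 435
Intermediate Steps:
15*(I(P) + 33) = 15*(-4 + 33) = 15*29 = 435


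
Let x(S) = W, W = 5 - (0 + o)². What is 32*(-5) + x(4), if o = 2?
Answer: -159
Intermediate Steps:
W = 1 (W = 5 - (0 + 2)² = 5 - 1*2² = 5 - 1*4 = 5 - 4 = 1)
x(S) = 1
32*(-5) + x(4) = 32*(-5) + 1 = -160 + 1 = -159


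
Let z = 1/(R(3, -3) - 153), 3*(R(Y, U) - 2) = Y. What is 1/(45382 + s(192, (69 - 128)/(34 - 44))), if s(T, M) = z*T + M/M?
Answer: 25/1134543 ≈ 2.2035e-5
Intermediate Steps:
R(Y, U) = 2 + Y/3
z = -1/150 (z = 1/((2 + (1/3)*3) - 153) = 1/((2 + 1) - 153) = 1/(3 - 153) = 1/(-150) = -1/150 ≈ -0.0066667)
s(T, M) = 1 - T/150 (s(T, M) = -T/150 + M/M = -T/150 + 1 = 1 - T/150)
1/(45382 + s(192, (69 - 128)/(34 - 44))) = 1/(45382 + (1 - 1/150*192)) = 1/(45382 + (1 - 32/25)) = 1/(45382 - 7/25) = 1/(1134543/25) = 25/1134543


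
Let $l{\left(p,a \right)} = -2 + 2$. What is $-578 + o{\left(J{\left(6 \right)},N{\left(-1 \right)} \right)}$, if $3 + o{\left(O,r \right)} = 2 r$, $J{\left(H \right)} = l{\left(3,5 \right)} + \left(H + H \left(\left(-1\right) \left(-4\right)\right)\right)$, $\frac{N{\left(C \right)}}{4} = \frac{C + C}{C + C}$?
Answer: $-573$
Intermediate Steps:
$l{\left(p,a \right)} = 0$
$N{\left(C \right)} = 4$ ($N{\left(C \right)} = 4 \frac{C + C}{C + C} = 4 \frac{2 C}{2 C} = 4 \cdot 2 C \frac{1}{2 C} = 4 \cdot 1 = 4$)
$J{\left(H \right)} = 5 H$ ($J{\left(H \right)} = 0 + \left(H + H \left(\left(-1\right) \left(-4\right)\right)\right) = 0 + \left(H + H 4\right) = 0 + \left(H + 4 H\right) = 0 + 5 H = 5 H$)
$o{\left(O,r \right)} = -3 + 2 r$
$-578 + o{\left(J{\left(6 \right)},N{\left(-1 \right)} \right)} = -578 + \left(-3 + 2 \cdot 4\right) = -578 + \left(-3 + 8\right) = -578 + 5 = -573$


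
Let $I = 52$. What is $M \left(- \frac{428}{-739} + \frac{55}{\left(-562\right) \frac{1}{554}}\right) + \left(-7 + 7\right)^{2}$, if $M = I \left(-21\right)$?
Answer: $\frac{12163129524}{207659} \approx 58573.0$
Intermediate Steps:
$M = -1092$ ($M = 52 \left(-21\right) = -1092$)
$M \left(- \frac{428}{-739} + \frac{55}{\left(-562\right) \frac{1}{554}}\right) + \left(-7 + 7\right)^{2} = - 1092 \left(- \frac{428}{-739} + \frac{55}{\left(-562\right) \frac{1}{554}}\right) + \left(-7 + 7\right)^{2} = - 1092 \left(\left(-428\right) \left(- \frac{1}{739}\right) + \frac{55}{\left(-562\right) \frac{1}{554}}\right) + 0^{2} = - 1092 \left(\frac{428}{739} + \frac{55}{- \frac{281}{277}}\right) + 0 = - 1092 \left(\frac{428}{739} + 55 \left(- \frac{277}{281}\right)\right) + 0 = - 1092 \left(\frac{428}{739} - \frac{15235}{281}\right) + 0 = \left(-1092\right) \left(- \frac{11138397}{207659}\right) + 0 = \frac{12163129524}{207659} + 0 = \frac{12163129524}{207659}$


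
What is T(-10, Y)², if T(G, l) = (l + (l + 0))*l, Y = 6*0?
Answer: 0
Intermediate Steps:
Y = 0
T(G, l) = 2*l² (T(G, l) = (l + l)*l = (2*l)*l = 2*l²)
T(-10, Y)² = (2*0²)² = (2*0)² = 0² = 0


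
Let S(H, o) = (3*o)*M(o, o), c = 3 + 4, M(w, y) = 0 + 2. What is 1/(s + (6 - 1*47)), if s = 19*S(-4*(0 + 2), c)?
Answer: 1/757 ≈ 0.0013210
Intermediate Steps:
M(w, y) = 2
c = 7
S(H, o) = 6*o (S(H, o) = (3*o)*2 = 6*o)
s = 798 (s = 19*(6*7) = 19*42 = 798)
1/(s + (6 - 1*47)) = 1/(798 + (6 - 1*47)) = 1/(798 + (6 - 47)) = 1/(798 - 41) = 1/757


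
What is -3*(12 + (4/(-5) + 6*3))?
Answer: -438/5 ≈ -87.600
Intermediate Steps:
-3*(12 + (4/(-5) + 6*3)) = -3*(12 + (4*(-⅕) + 18)) = -3*(12 + (-⅘ + 18)) = -3*(12 + 86/5) = -3*146/5 = -438/5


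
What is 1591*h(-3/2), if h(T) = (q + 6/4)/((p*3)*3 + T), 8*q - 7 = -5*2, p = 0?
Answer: -4773/4 ≈ -1193.3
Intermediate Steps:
q = -3/8 (q = 7/8 + (-5*2)/8 = 7/8 + (1/8)*(-10) = 7/8 - 5/4 = -3/8 ≈ -0.37500)
h(T) = 9/(8*T) (h(T) = (-3/8 + 6/4)/((0*3)*3 + T) = (-3/8 + 6*(1/4))/(0*3 + T) = (-3/8 + 3/2)/(0 + T) = 9/(8*T))
1591*h(-3/2) = 1591*(9/(8*((-3/2)))) = 1591*(9/(8*((-3*1/2)))) = 1591*(9/(8*(-3/2))) = 1591*((9/8)*(-2/3)) = 1591*(-3/4) = -4773/4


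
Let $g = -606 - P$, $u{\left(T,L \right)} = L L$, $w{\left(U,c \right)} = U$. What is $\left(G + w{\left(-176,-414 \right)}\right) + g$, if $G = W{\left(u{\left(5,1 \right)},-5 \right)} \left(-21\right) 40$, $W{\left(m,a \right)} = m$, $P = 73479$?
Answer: $-75101$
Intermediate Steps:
$u{\left(T,L \right)} = L^{2}$
$G = -840$ ($G = 1^{2} \left(-21\right) 40 = 1 \left(-21\right) 40 = \left(-21\right) 40 = -840$)
$g = -74085$ ($g = -606 - 73479 = -74085$)
$\left(G + w{\left(-176,-414 \right)}\right) + g = \left(-840 - 176\right) - 74085 = -1016 - 74085 = -75101$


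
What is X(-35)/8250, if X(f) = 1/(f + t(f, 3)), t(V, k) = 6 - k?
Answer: -1/264000 ≈ -3.7879e-6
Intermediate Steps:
X(f) = 1/(3 + f) (X(f) = 1/(f + (6 - 1*3)) = 1/(f + (6 - 3)) = 1/(f + 3) = 1/(3 + f))
X(-35)/8250 = 1/((3 - 35)*8250) = (1/8250)/(-32) = -1/32*1/8250 = -1/264000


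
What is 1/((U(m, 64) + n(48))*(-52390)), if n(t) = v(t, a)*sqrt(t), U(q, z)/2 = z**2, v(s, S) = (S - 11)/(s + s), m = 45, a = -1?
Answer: -16384/7031666691335 - sqrt(3)/7031666691335 ≈ -2.3303e-9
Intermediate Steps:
v(s, S) = (-11 + S)/(2*s) (v(s, S) = (-11 + S)/((2*s)) = (-11 + S)*(1/(2*s)) = (-11 + S)/(2*s))
U(q, z) = 2*z**2
n(t) = -6/sqrt(t) (n(t) = ((-11 - 1)/(2*t))*sqrt(t) = ((1/2)*(-12)/t)*sqrt(t) = (-6/t)*sqrt(t) = -6/sqrt(t))
1/((U(m, 64) + n(48))*(-52390)) = 1/((2*64**2 - sqrt(3)/2)*(-52390)) = -1/52390/(2*4096 - sqrt(3)/2) = -1/52390/(8192 - sqrt(3)/2) = -1/(52390*(8192 - sqrt(3)/2))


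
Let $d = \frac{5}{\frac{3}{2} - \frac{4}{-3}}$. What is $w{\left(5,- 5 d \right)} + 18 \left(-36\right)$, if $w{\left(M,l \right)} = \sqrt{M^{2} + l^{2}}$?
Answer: $-648 + \frac{5 \sqrt{1189}}{17} \approx -637.86$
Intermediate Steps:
$d = \frac{30}{17}$ ($d = \frac{5}{3 \cdot \frac{1}{2} - - \frac{4}{3}} = \frac{5}{\frac{3}{2} + \frac{4}{3}} = \frac{5}{\frac{17}{6}} = 5 \cdot \frac{6}{17} = \frac{30}{17} \approx 1.7647$)
$w{\left(5,- 5 d \right)} + 18 \left(-36\right) = \sqrt{5^{2} + \left(\left(-5\right) \frac{30}{17}\right)^{2}} + 18 \left(-36\right) = \sqrt{25 + \left(- \frac{150}{17}\right)^{2}} - 648 = \sqrt{25 + \frac{22500}{289}} - 648 = \sqrt{\frac{29725}{289}} - 648 = \frac{5 \sqrt{1189}}{17} - 648 = -648 + \frac{5 \sqrt{1189}}{17}$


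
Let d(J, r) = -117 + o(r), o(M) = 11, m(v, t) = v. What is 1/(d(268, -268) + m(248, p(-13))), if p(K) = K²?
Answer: 1/142 ≈ 0.0070423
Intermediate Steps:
d(J, r) = -106 (d(J, r) = -117 + 11 = -106)
1/(d(268, -268) + m(248, p(-13))) = 1/(-106 + 248) = 1/142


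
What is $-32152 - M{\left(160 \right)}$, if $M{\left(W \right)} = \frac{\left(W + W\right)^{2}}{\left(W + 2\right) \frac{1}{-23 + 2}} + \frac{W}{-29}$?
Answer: $- \frac{14777096}{783} \approx -18872.0$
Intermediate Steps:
$M{\left(W \right)} = - \frac{W}{29} + \frac{4 W^{2}}{- \frac{2}{21} - \frac{W}{21}}$ ($M{\left(W \right)} = \frac{\left(2 W\right)^{2}}{\left(2 + W\right) \frac{1}{-21}} + W \left(- \frac{1}{29}\right) = \frac{4 W^{2}}{\left(2 + W\right) \left(- \frac{1}{21}\right)} - \frac{W}{29} = \frac{4 W^{2}}{- \frac{2}{21} - \frac{W}{21}} - \frac{W}{29} = - \frac{W}{29} + \frac{4 W^{2}}{- \frac{2}{21} - \frac{W}{21}}$)
$-32152 - M{\left(160 \right)} = -32152 - \left(-1\right) 160 \frac{1}{58 + 29 \cdot 160} \left(2 + 2437 \cdot 160\right) = -32152 - \left(-1\right) 160 \frac{1}{58 + 4640} \left(2 + 389920\right) = -32152 - \left(-1\right) 160 \cdot \frac{1}{4698} \cdot 389922 = -32152 - - \frac{10397920}{783} = -32152 + \frac{10397920}{783} = - \frac{14777096}{783}$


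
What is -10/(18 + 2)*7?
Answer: -7/2 ≈ -3.5000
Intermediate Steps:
-10/(18 + 2)*7 = -10/20*7 = -10*1/20*7 = -1/2*7 = -7/2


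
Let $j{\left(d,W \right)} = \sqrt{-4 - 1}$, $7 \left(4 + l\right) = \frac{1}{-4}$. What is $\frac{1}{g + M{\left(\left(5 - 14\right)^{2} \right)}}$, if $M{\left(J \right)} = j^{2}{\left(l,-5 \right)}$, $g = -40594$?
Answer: $- \frac{1}{40599} \approx -2.4631 \cdot 10^{-5}$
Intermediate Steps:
$l = - \frac{113}{28}$ ($l = -4 + \frac{1}{7 \left(-4\right)} = -4 + \frac{1}{7} \left(- \frac{1}{4}\right) = -4 - \frac{1}{28} = - \frac{113}{28} \approx -4.0357$)
$j{\left(d,W \right)} = i \sqrt{5}$ ($j{\left(d,W \right)} = \sqrt{-5} = i \sqrt{5}$)
$M{\left(J \right)} = -5$ ($M{\left(J \right)} = \left(i \sqrt{5}\right)^{2} = -5$)
$\frac{1}{g + M{\left(\left(5 - 14\right)^{2} \right)}} = \frac{1}{-40594 - 5} = \frac{1}{-40599} = - \frac{1}{40599}$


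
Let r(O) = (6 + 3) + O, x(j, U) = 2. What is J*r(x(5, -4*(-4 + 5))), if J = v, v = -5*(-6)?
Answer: 330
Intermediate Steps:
v = 30
r(O) = 9 + O
J = 30
J*r(x(5, -4*(-4 + 5))) = 30*(9 + 2) = 30*11 = 330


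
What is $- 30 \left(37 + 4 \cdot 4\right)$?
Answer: $-1590$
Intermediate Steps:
$- 30 \left(37 + 4 \cdot 4\right) = - 30 \left(37 + 16\right) = \left(-30\right) 53 = -1590$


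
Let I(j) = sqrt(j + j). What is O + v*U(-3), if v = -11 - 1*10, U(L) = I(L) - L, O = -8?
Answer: -71 - 21*I*sqrt(6) ≈ -71.0 - 51.439*I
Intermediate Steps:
I(j) = sqrt(2)*sqrt(j) (I(j) = sqrt(2*j) = sqrt(2)*sqrt(j))
U(L) = -L + sqrt(2)*sqrt(L) (U(L) = sqrt(2)*sqrt(L) - L = -L + sqrt(2)*sqrt(L))
v = -21 (v = -11 - 10 = -21)
O + v*U(-3) = -8 - 21*(-1*(-3) + sqrt(2)*sqrt(-3)) = -8 - 21*(3 + sqrt(2)*(I*sqrt(3))) = -8 - 21*(3 + I*sqrt(6)) = -8 + (-63 - 21*I*sqrt(6)) = -71 - 21*I*sqrt(6)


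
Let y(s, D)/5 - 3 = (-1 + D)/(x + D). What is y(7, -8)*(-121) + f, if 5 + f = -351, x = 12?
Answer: -3239/4 ≈ -809.75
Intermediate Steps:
f = -356 (f = -5 - 351 = -356)
y(s, D) = 15 + 5*(-1 + D)/(12 + D) (y(s, D) = 15 + 5*((-1 + D)/(12 + D)) = 15 + 5*(-1 + D)/(12 + D))
y(7, -8)*(-121) + f = (5*(35 + 4*(-8))/(12 - 8))*(-121) - 356 = (5*(35 - 32)/4)*(-121) - 356 = (5*(¼)*3)*(-121) - 356 = (15/4)*(-121) - 356 = -1815/4 - 356 = -3239/4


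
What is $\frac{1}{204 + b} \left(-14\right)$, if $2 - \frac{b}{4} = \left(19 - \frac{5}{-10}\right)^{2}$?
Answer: $\frac{2}{187} \approx 0.010695$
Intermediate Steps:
$b = -1513$ ($b = 8 - 4 \left(19 - \frac{5}{-10}\right)^{2} = 8 - 4 \left(19 - - \frac{1}{2}\right)^{2} = 8 - 4 \left(19 + \frac{1}{2}\right)^{2} = 8 - 4 \left(\frac{39}{2}\right)^{2} = 8 - 1521 = -1513$)
$\frac{1}{204 + b} \left(-14\right) = \frac{1}{204 - 1513} \left(-14\right) = \frac{1}{-1309} \left(-14\right) = \left(- \frac{1}{1309}\right) \left(-14\right) = \frac{2}{187}$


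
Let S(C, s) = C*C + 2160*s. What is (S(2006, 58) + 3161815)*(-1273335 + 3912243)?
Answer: 19293402084948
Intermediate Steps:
S(C, s) = C**2 + 2160*s
(S(2006, 58) + 3161815)*(-1273335 + 3912243) = ((2006**2 + 2160*58) + 3161815)*(-1273335 + 3912243) = ((4024036 + 125280) + 3161815)*2638908 = (4149316 + 3161815)*2638908 = 7311131*2638908 = 19293402084948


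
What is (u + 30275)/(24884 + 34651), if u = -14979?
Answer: 15296/59535 ≈ 0.25692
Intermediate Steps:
(u + 30275)/(24884 + 34651) = (-14979 + 30275)/(24884 + 34651) = 15296/59535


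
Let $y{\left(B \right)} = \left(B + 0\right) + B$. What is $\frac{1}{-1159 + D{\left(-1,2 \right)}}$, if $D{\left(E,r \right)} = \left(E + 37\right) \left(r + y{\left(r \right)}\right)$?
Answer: $- \frac{1}{943} \approx -0.0010604$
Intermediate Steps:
$y{\left(B \right)} = 2 B$ ($y{\left(B \right)} = B + B = 2 B$)
$D{\left(E,r \right)} = 3 r \left(37 + E\right)$ ($D{\left(E,r \right)} = \left(E + 37\right) \left(r + 2 r\right) = \left(37 + E\right) 3 r = 3 r \left(37 + E\right)$)
$\frac{1}{-1159 + D{\left(-1,2 \right)}} = \frac{1}{-1159 + 3 \cdot 2 \left(37 - 1\right)} = \frac{1}{-1159 + 3 \cdot 2 \cdot 36} = \frac{1}{-1159 + 216} = \frac{1}{-943} = - \frac{1}{943}$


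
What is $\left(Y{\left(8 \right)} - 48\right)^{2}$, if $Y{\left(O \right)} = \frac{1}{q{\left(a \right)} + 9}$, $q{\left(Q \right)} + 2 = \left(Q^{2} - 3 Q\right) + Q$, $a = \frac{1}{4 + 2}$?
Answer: $\frac{132987024}{58081} \approx 2289.7$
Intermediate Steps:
$a = \frac{1}{6} \approx 0.16667$
$q{\left(Q \right)} = -2 + Q^{2} - 2 Q$ ($q{\left(Q \right)} = -2 + \left(\left(Q^{2} - 3 Q\right) + Q\right) = -2 + \left(Q^{2} - 2 Q\right) = -2 + Q^{2} - 2 Q$)
$Y{\left(O \right)} = \frac{36}{241}$ ($Y{\left(O \right)} = \frac{1}{\left(-2 + \left(\frac{1}{6}\right)^{2} - \frac{1}{3}\right) + 9} = \frac{1}{\left(-2 + \frac{1}{36} - \frac{1}{3}\right) + 9} = \frac{1}{- \frac{83}{36} + 9} = \frac{1}{\frac{241}{36}} = \frac{36}{241}$)
$\left(Y{\left(8 \right)} - 48\right)^{2} = \left(\frac{36}{241} - 48\right)^{2} = \left(- \frac{11532}{241}\right)^{2} = \frac{132987024}{58081}$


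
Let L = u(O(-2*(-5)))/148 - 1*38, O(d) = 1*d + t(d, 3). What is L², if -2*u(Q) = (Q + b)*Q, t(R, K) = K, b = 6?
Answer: 132135025/87616 ≈ 1508.1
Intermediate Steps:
O(d) = 3 + d (O(d) = 1*d + 3 = d + 3 = 3 + d)
u(Q) = -Q*(6 + Q)/2 (u(Q) = -(Q + 6)*Q/2 = -(6 + Q)*Q/2 = -Q*(6 + Q)/2)
L = -11495/296 (L = -(3 - 2*(-5))*(6 + (3 - 2*(-5)))/2/148 - 1*38 = -(3 + 10)*(6 + (3 + 10))/2*(1/148) - 38 = -½*13*(6 + 13)*(1/148) - 38 = -½*13*19*(1/148) - 38 = -247/2*1/148 - 38 = -247/296 - 38 = -11495/296 ≈ -38.834)
L² = (-11495/296)² = 132135025/87616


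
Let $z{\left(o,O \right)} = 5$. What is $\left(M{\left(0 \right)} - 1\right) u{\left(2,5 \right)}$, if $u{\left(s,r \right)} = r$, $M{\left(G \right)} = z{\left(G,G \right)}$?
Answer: $20$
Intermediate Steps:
$M{\left(G \right)} = 5$
$\left(M{\left(0 \right)} - 1\right) u{\left(2,5 \right)} = \left(5 - 1\right) 5 = 4 \cdot 5 = 20$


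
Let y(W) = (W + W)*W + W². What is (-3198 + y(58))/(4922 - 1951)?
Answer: 6894/2971 ≈ 2.3204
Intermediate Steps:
y(W) = 3*W² (y(W) = (2*W)*W + W² = 2*W² + W² = 3*W²)
(-3198 + y(58))/(4922 - 1951) = (-3198 + 3*58²)/(4922 - 1951) = (-3198 + 3*3364)/2971 = (-3198 + 10092)*(1/2971) = 6894*(1/2971) = 6894/2971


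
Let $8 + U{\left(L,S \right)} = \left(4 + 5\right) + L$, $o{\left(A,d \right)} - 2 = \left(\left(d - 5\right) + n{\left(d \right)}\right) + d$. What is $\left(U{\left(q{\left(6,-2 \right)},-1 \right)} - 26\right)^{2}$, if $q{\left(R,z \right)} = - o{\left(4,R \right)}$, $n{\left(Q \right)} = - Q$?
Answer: $784$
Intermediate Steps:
$o{\left(A,d \right)} = -3 + d$ ($o{\left(A,d \right)} = 2 + \left(\left(\left(d - 5\right) - d\right) + d\right) = 2 + \left(\left(\left(-5 + d\right) - d\right) + d\right) = 2 + \left(-5 + d\right) = -3 + d$)
$q{\left(R,z \right)} = 3 - R$ ($q{\left(R,z \right)} = - (-3 + R) = 3 - R$)
$U{\left(L,S \right)} = 1 + L$ ($U{\left(L,S \right)} = -8 + \left(\left(4 + 5\right) + L\right) = -8 + \left(9 + L\right) = 1 + L$)
$\left(U{\left(q{\left(6,-2 \right)},-1 \right)} - 26\right)^{2} = \left(\left(1 + \left(3 - 6\right)\right) - 26\right)^{2} = \left(\left(1 - 3\right) - 26\right)^{2} = \left(-2 - 26\right)^{2} = \left(-28\right)^{2} = 784$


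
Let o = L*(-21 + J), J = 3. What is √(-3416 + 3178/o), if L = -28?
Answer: I*√122749/6 ≈ 58.393*I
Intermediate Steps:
o = 504 (o = -28*(-21 + 3) = -28*(-18) = 504)
√(-3416 + 3178/o) = √(-3416 + 3178/504) = √(-3416 + 3178*(1/504)) = √(-3416 + 227/36) = √(-122749/36) = I*√122749/6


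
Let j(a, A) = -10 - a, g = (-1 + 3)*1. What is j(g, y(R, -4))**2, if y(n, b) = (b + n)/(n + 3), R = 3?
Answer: 144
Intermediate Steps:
y(n, b) = (b + n)/(3 + n)
g = 2 (g = 2*1 = 2)
j(g, y(R, -4))**2 = (-10 - 1*2)**2 = (-10 - 2)**2 = (-12)**2 = 144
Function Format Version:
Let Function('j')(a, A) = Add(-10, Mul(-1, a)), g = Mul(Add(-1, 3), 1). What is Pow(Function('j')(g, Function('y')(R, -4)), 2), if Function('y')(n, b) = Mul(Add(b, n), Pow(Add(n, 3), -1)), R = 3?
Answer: 144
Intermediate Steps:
Function('y')(n, b) = Mul(Pow(Add(3, n), -1), Add(b, n)) (Function('y')(n, b) = Mul(Add(b, n), Pow(Add(3, n), -1)) = Mul(Pow(Add(3, n), -1), Add(b, n)))
g = 2 (g = Mul(2, 1) = 2)
Pow(Function('j')(g, Function('y')(R, -4)), 2) = Pow(Add(-10, Mul(-1, 2)), 2) = Pow(Add(-10, -2), 2) = Pow(-12, 2) = 144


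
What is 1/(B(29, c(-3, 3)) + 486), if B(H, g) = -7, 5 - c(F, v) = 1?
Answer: 1/479 ≈ 0.0020877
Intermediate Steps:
c(F, v) = 4 (c(F, v) = 5 - 1*1 = 5 - 1 = 4)
1/(B(29, c(-3, 3)) + 486) = 1/(-7 + 486) = 1/479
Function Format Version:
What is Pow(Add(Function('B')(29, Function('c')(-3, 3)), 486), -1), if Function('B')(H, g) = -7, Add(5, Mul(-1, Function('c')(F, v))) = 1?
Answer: Rational(1, 479) ≈ 0.0020877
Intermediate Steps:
Function('c')(F, v) = 4 (Function('c')(F, v) = Add(5, Mul(-1, 1)) = Add(5, -1) = 4)
Pow(Add(Function('B')(29, Function('c')(-3, 3)), 486), -1) = Pow(Add(-7, 486), -1) = Pow(479, -1) = Rational(1, 479)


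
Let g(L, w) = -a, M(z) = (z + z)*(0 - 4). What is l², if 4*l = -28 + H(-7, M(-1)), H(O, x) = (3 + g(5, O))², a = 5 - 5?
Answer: 361/16 ≈ 22.563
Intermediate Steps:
a = 0
M(z) = -8*z (M(z) = (2*z)*(-4) = -8*z)
g(L, w) = 0 (g(L, w) = -1*0 = 0)
H(O, x) = 9 (H(O, x) = (3 + 0)² = 3² = 9)
l = -19/4 (l = (-28 + 9)/4 = (¼)*(-19) = -19/4 ≈ -4.7500)
l² = (-19/4)² = 361/16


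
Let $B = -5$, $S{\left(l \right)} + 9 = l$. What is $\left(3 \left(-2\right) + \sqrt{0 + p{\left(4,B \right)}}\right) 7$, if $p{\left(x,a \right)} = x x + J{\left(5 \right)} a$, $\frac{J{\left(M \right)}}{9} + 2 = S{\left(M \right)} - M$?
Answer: $-42 + 7 \sqrt{511} \approx 116.24$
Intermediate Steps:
$S{\left(l \right)} = -9 + l$
$J{\left(M \right)} = -99$ ($J{\left(M \right)} = -18 + 9 \left(\left(-9 + M\right) - M\right) = -18 + 9 \left(-9\right) = -18 - 81 = -99$)
$p{\left(x,a \right)} = x^{2} - 99 a$ ($p{\left(x,a \right)} = x x - 99 a = x^{2} - 99 a$)
$\left(3 \left(-2\right) + \sqrt{0 + p{\left(4,B \right)}}\right) 7 = \left(3 \left(-2\right) + \sqrt{0 + \left(4^{2} - -495\right)}\right) 7 = \left(-6 + \sqrt{0 + \left(16 + 495\right)}\right) 7 = \left(-6 + \sqrt{0 + 511}\right) 7 = \left(-6 + \sqrt{511}\right) 7 = -42 + 7 \sqrt{511}$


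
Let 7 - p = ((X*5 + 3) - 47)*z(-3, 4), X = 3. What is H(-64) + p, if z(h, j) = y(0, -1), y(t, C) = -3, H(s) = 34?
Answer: -46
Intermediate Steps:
z(h, j) = -3
p = -80 (p = 7 - ((3*5 + 3) - 47)*(-3) = 7 - ((15 + 3) - 47)*(-3) = 7 - (18 - 47)*(-3) = 7 - (-29)*(-3) = 7 - 1*87 = 7 - 87 = -80)
H(-64) + p = 34 - 80 = -46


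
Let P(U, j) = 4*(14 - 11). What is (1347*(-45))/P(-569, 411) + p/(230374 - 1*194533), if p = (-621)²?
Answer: -240874947/47788 ≈ -5040.5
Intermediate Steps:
p = 385641
P(U, j) = 12 (P(U, j) = 4*3 = 12)
(1347*(-45))/P(-569, 411) + p/(230374 - 1*194533) = (1347*(-45))/12 + 385641/(230374 - 1*194533) = -60615*1/12 + 385641/(230374 - 194533) = -20205/4 + 385641/35841 = -20205/4 + 385641*(1/35841) = -20205/4 + 128547/11947 = -240874947/47788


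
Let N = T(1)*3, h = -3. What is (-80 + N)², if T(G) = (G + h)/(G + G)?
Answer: 6889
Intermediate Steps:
T(G) = (-3 + G)/(2*G) (T(G) = (G - 3)/(G + G) = (-3 + G)/((2*G)) = (-3 + G)*(1/(2*G)) = (-3 + G)/(2*G))
N = -3 (N = ((½)*(-3 + 1)/1)*3 = ((½)*1*(-2))*3 = -1*3 = -3)
(-80 + N)² = (-80 - 3)² = (-83)² = 6889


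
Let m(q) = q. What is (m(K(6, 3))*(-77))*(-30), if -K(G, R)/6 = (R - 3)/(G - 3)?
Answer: 0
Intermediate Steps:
K(G, R) = -6*(-3 + R)/(-3 + G) (K(G, R) = -6*(R - 3)/(G - 3) = -6*(-3 + R)/(-3 + G))
(m(K(6, 3))*(-77))*(-30) = ((6*(3 - 1*3)/(-3 + 6))*(-77))*(-30) = ((6*(3 - 3)/3)*(-77))*(-30) = ((6*(⅓)*0)*(-77))*(-30) = (0*(-77))*(-30) = 0*(-30) = 0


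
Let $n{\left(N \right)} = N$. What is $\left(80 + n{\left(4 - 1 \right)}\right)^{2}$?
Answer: $6889$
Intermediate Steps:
$\left(80 + n{\left(4 - 1 \right)}\right)^{2} = \left(80 + \left(4 - 1\right)\right)^{2} = \left(80 + 3\right)^{2} = 83^{2} = 6889$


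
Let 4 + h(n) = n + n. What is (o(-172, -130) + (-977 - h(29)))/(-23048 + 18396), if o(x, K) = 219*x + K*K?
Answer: 21799/4652 ≈ 4.6859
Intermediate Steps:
h(n) = -4 + 2*n (h(n) = -4 + (n + n) = -4 + 2*n)
o(x, K) = K² + 219*x (o(x, K) = 219*x + K² = K² + 219*x)
(o(-172, -130) + (-977 - h(29)))/(-23048 + 18396) = (((-130)² + 219*(-172)) + (-977 - (-4 + 2*29)))/(-23048 + 18396) = ((16900 - 37668) + (-977 - (-4 + 58)))/(-4652) = (-20768 + (-977 - 1*54))*(-1/4652) = (-20768 + (-977 - 54))*(-1/4652) = (-20768 - 1031)*(-1/4652) = -21799*(-1/4652) = 21799/4652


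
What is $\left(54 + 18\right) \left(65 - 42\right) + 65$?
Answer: $1721$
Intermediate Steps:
$\left(54 + 18\right) \left(65 - 42\right) + 65 = 72 \cdot 23 + 65 = 1656 + 65 = 1721$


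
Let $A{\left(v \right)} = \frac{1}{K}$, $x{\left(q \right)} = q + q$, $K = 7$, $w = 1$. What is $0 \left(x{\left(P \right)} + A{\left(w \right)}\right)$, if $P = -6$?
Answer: $0$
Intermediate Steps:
$x{\left(q \right)} = 2 q$
$A{\left(v \right)} = \frac{1}{7}$
$0 \left(x{\left(P \right)} + A{\left(w \right)}\right) = 0 \left(2 \left(-6\right) + \frac{1}{7}\right) = 0 \left(-12 + \frac{1}{7}\right) = 0 \left(- \frac{83}{7}\right) = 0$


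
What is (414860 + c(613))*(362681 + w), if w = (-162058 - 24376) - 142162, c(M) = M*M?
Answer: 26948589465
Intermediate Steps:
c(M) = M²
w = -328596 (w = -186434 - 142162 = -328596)
(414860 + c(613))*(362681 + w) = (414860 + 613²)*(362681 - 328596) = (414860 + 375769)*34085 = 790629*34085 = 26948589465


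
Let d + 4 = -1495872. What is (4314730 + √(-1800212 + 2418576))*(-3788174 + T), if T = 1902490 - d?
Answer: -1681916271840 - 779616*√154591 ≈ -1.6822e+12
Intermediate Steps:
d = -1495876 (d = -4 - 1495872 = -1495876)
T = 3398366 (T = 1902490 - 1*(-1495876) = 1902490 + 1495876 = 3398366)
(4314730 + √(-1800212 + 2418576))*(-3788174 + T) = (4314730 + √(-1800212 + 2418576))*(-3788174 + 3398366) = (4314730 + √618364)*(-389808) = (4314730 + 2*√154591)*(-389808) = -1681916271840 - 779616*√154591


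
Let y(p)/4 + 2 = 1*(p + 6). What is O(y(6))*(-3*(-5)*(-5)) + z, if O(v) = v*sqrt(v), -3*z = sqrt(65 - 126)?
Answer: -6000*sqrt(10) - I*sqrt(61)/3 ≈ -18974.0 - 2.6034*I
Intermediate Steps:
y(p) = 16 + 4*p (y(p) = -8 + 4*(1*(p + 6)) = -8 + 4*(1*(6 + p)) = -8 + 4*(6 + p) = -8 + (24 + 4*p) = 16 + 4*p)
z = -I*sqrt(61)/3 (z = -sqrt(65 - 126)/3 = -I*sqrt(61)/3 ≈ -2.6034*I)
O(v) = v**(3/2)
O(y(6))*(-3*(-5)*(-5)) + z = (16 + 4*6)**(3/2)*(-3*(-5)*(-5)) - I*sqrt(61)/3 = (16 + 24)**(3/2)*(15*(-5)) - I*sqrt(61)/3 = 40**(3/2)*(-75) - I*sqrt(61)/3 = (80*sqrt(10))*(-75) - I*sqrt(61)/3 = -6000*sqrt(10) - I*sqrt(61)/3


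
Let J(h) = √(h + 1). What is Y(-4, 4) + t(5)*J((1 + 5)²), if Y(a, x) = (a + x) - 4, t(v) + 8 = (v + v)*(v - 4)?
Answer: -4 + 2*√37 ≈ 8.1655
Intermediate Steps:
t(v) = -8 + 2*v*(-4 + v) (t(v) = -8 + (v + v)*(v - 4) = -8 + (2*v)*(-4 + v) = -8 + 2*v*(-4 + v))
Y(a, x) = -4 + a + x
J(h) = √(1 + h)
Y(-4, 4) + t(5)*J((1 + 5)²) = (-4 - 4 + 4) + (-8 - 8*5 + 2*5²)*√(1 + (1 + 5)²) = -4 + (-8 - 40 + 2*25)*√(1 + 6²) = -4 + (-8 - 40 + 50)*√(1 + 36) = -4 + 2*√37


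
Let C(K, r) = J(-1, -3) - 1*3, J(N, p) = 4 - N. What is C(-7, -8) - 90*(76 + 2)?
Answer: -7018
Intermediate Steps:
C(K, r) = 2 (C(K, r) = (4 - 1*(-1)) - 1*3 = (4 + 1) - 3 = 5 - 3 = 2)
C(-7, -8) - 90*(76 + 2) = 2 - 90*(76 + 2) = 2 - 90*78 = 2 - 7020 = -7018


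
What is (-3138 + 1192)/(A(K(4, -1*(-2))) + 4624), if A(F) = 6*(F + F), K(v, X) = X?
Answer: -139/332 ≈ -0.41867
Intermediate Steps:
A(F) = 12*F (A(F) = 6*(2*F) = 12*F)
(-3138 + 1192)/(A(K(4, -1*(-2))) + 4624) = (-3138 + 1192)/(12*(-1*(-2)) + 4624) = -1946/(12*2 + 4624) = -1946/(24 + 4624) = -1946/4648 = -1946*1/4648 = -139/332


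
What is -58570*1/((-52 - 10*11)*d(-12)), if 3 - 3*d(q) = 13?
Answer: -5857/54 ≈ -108.46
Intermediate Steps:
d(q) = -10/3 (d(q) = 1 - ⅓*13 = 1 - 13/3 = -10/3)
-58570*1/((-52 - 10*11)*d(-12)) = -58570*(-3/(10*(-52 - 10*11))) = -58570*(-3/(10*(-52 - 110))) = -58570/((-10/3*(-162))) = -58570/540 = -58570*1/540 = -5857/54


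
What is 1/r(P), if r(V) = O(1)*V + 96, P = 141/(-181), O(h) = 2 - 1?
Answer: 181/17235 ≈ 0.010502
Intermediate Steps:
O(h) = 1
P = -141/181 (P = 141*(-1/181) = -141/181 ≈ -0.77901)
r(V) = 96 + V (r(V) = 1*V + 96 = V + 96 = 96 + V)
1/r(P) = 1/(96 - 141/181) = 1/(17235/181) = 181/17235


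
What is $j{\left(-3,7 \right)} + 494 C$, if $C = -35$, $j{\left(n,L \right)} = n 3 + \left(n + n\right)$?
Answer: $-17305$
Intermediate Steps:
$j{\left(n,L \right)} = 5 n$ ($j{\left(n,L \right)} = 3 n + 2 n = 5 n$)
$j{\left(-3,7 \right)} + 494 C = 5 \left(-3\right) + 494 \left(-35\right) = -15 - 17290 = -17305$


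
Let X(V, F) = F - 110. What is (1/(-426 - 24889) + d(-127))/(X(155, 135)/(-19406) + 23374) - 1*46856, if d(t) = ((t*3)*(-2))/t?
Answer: -538037056318141906/11482778157985 ≈ -46856.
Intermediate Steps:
X(V, F) = -110 + F
d(t) = -6 (d(t) = ((3*t)*(-2))/t = (-6*t)/t = -6)
(1/(-426 - 24889) + d(-127))/(X(155, 135)/(-19406) + 23374) - 1*46856 = (1/(-426 - 24889) - 6)/((-110 + 135)/(-19406) + 23374) - 1*46856 = (1/(-25315) - 6)/(25*(-1/19406) + 23374) - 46856 = (-1/25315 - 6)/(-25/19406 + 23374) - 46856 = -151891/(25315*453595819/19406) - 46856 = -151891/25315*19406/453595819 - 46856 = -2947596746/11482778157985 - 46856 = -538037056318141906/11482778157985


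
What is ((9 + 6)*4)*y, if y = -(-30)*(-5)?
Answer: -9000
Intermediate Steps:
y = -150 (y = -5*30 = -150)
((9 + 6)*4)*y = ((9 + 6)*4)*(-150) = (15*4)*(-150) = 60*(-150) = -9000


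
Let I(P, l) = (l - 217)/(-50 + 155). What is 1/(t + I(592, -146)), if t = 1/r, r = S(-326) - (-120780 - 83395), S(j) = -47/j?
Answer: -2329638395/8053881327 ≈ -0.28926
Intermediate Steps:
I(P, l) = -31/15 + l/105 (I(P, l) = (-217 + l)/105 = (-217 + l)*(1/105) = -31/15 + l/105)
r = 66561097/326 (r = -47/(-326) - (-120780 - 83395) = -47*(-1/326) - 1*(-204175) = 47/326 + 204175 = 66561097/326 ≈ 2.0418e+5)
t = 326/66561097 (t = 1/(66561097/326) = 326/66561097 ≈ 4.8978e-6)
1/(t + I(592, -146)) = 1/(326/66561097 + (-31/15 + (1/105)*(-146))) = 1/(326/66561097 + (-31/15 - 146/105)) = 1/(326/66561097 - 121/35) = 1/(-8053881327/2329638395) = -2329638395/8053881327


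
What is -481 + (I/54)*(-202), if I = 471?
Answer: -20186/9 ≈ -2242.9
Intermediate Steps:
-481 + (I/54)*(-202) = -481 + (471/54)*(-202) = -481 + (471*(1/54))*(-202) = -481 + (157/18)*(-202) = -481 - 15857/9 = -20186/9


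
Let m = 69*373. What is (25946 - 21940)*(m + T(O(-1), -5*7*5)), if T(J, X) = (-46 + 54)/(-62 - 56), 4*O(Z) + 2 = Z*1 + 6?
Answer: 6083026874/59 ≈ 1.0310e+8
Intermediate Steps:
O(Z) = 1 + Z/4 (O(Z) = -1/2 + (Z*1 + 6)/4 = -1/2 + (Z + 6)/4 = -1/2 + (6 + Z)/4 = -1/2 + (3/2 + Z/4) = 1 + Z/4)
T(J, X) = -4/59 (T(J, X) = 8/(-118) = 8*(-1/118) = -4/59)
m = 25737
(25946 - 21940)*(m + T(O(-1), -5*7*5)) = (25946 - 21940)*(25737 - 4/59) = 4006*(1518479/59) = 6083026874/59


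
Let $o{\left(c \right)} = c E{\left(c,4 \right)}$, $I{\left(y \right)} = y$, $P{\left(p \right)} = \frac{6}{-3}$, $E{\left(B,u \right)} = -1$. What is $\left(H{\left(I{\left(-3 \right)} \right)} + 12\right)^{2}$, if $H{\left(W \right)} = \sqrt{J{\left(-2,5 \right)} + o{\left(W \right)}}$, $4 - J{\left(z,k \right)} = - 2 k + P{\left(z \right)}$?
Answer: $\left(12 + \sqrt{19}\right)^{2} \approx 267.61$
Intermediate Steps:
$P{\left(p \right)} = -2$ ($P{\left(p \right)} = 6 \left(- \frac{1}{3}\right) = -2$)
$J{\left(z,k \right)} = 6 + 2 k$ ($J{\left(z,k \right)} = 4 - \left(- 2 k - 2\right) = 4 - \left(-2 - 2 k\right) = 4 + \left(2 + 2 k\right) = 6 + 2 k$)
$o{\left(c \right)} = - c$ ($o{\left(c \right)} = c \left(-1\right) = - c$)
$H{\left(W \right)} = \sqrt{16 - W}$ ($H{\left(W \right)} = \sqrt{\left(6 + 2 \cdot 5\right) - W} = \sqrt{\left(6 + 10\right) - W} = \sqrt{16 - W}$)
$\left(H{\left(I{\left(-3 \right)} \right)} + 12\right)^{2} = \left(\sqrt{16 - -3} + 12\right)^{2} = \left(\sqrt{16 + 3} + 12\right)^{2} = \left(\sqrt{19} + 12\right)^{2} = \left(12 + \sqrt{19}\right)^{2}$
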